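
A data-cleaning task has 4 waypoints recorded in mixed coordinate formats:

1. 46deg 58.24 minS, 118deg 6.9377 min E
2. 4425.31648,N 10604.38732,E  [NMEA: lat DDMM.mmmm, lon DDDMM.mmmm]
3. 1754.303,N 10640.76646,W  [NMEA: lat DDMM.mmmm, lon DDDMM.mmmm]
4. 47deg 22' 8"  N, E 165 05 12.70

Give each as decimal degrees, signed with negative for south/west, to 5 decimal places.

Point 1:
  Lat: 46 + 58.24/60 = 46.970667
  S ⇒ negate
  λ: 118 + 6.9377/60 = 118.115628
  E ⇒ keep positive
Point 2:
  φ: split at 2 digits → 44° and 25.31648′; 44 + 25.31648/60 = 44.421941
  N → positive
  Lon: degrees = first 3 digits = 106, minutes = 4.38732; 106 + 4.38732/60 = 106.073122
  E → positive
Point 3:
  Latitude: split at 2 digits → 17° and 54.303′; 17 + 54.303/60 = 17.905050
  N → positive
  Lon: degrees = first 3 digits = 106, minutes = 40.76646; 106 + 40.76646/60 = 106.679441
  W → negative
Point 4:
  Lat: 47 + 22/60 + 8/3600 = 47.368889
  N ⇒ keep positive
  λ: 165° + 5/60 + 12.7/3600 = 165 + 0.083333 + 0.003528 = 165.086861
  E → positive

1. -46.97067, 118.11563
2. 44.42194, 106.07312
3. 17.90505, -106.67944
4. 47.36889, 165.08686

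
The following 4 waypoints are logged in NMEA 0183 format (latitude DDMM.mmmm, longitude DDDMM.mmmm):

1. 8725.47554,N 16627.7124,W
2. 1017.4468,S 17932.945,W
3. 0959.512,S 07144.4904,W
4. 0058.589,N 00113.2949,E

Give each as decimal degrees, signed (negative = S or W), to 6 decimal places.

Point 1:
  Lat: degrees = first 2 digits = 87, minutes = 25.47554; 87 + 25.47554/60 = 87.4245923
  N → positive
  Lon: split at 3 digits → 166° and 27.7124′; 166 + 27.7124/60 = 166.4618733
  W → negative
Point 2:
  Lat: split at 2 digits → 10° and 17.4468′; 10 + 17.4468/60 = 10.2907800
  hemisphere S, so the sign is −
  λ: split at 3 digits → 179° and 32.945′; 179 + 32.945/60 = 179.5490833
  W ⇒ negate
Point 3:
  Lat: degrees = first 2 digits = 9, minutes = 59.512; 9 + 59.512/60 = 9.9918667
  S ⇒ negate
  λ: split at 3 digits → 071° and 44.4904′; 71 + 44.4904/60 = 71.7415067
  hemisphere W, so the sign is −
Point 4:
  Latitude: degrees = first 2 digits = 0, minutes = 58.589; 0 + 58.589/60 = 0.9764833
  N ⇒ keep positive
  Lon: split at 3 digits → 001° and 13.2949′; 1 + 13.2949/60 = 1.2215817
  E → positive

1. 87.424592, -166.461873
2. -10.290780, -179.549083
3. -9.991867, -71.741507
4. 0.976483, 1.221582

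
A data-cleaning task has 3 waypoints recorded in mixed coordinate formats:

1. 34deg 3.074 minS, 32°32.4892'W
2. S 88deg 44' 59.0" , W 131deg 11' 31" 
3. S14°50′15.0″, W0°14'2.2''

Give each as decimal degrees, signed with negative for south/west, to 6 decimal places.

1. -34.051233, -32.541487
2. -88.749722, -131.191944
3. -14.837500, -0.233944

Point 1:
  Latitude: 34 + 3.074/60 = 34.0512333
  hemisphere S, so the sign is −
  λ: 32 + 32.4892/60 = 32.5414867
  W ⇒ negate
Point 2:
  φ: 44′ + 59″ = 44.98333′; 88 + 44.98333/60 = 88.7497222
  S ⇒ negate
  Longitude: 131° + 11/60 + 31/3600 = 131 + 0.183333 + 0.008611 = 131.1919444
  W ⇒ negate
Point 3:
  Lat: 14° + 50/60 + 15/3600 = 14 + 0.833333 + 0.004167 = 14.8375000
  S → negative
  Lon: 14′ + 2.2″ = 14.03667′; 0 + 14.03667/60 = 0.2339444
  W ⇒ negate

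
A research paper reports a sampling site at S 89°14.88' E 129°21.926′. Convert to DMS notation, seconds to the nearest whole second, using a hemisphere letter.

89°14′53″ S, 129°21′56″ E

φ: fractional minutes 0.88000 × 60 = 52.80″
Lon: fractional minutes 0.92600 × 60 = 55.56″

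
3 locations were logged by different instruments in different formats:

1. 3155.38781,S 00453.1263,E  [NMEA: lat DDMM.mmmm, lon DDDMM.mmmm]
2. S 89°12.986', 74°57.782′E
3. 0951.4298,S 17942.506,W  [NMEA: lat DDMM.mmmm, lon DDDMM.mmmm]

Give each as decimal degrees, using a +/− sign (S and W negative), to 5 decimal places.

1. -31.92313, 4.88544
2. -89.21643, 74.96303
3. -9.85716, -179.70843

Point 1:
  Latitude: degrees = first 2 digits = 31, minutes = 55.38781; 31 + 55.38781/60 = 31.923130
  hemisphere S, so the sign is −
  Longitude: degrees = first 3 digits = 4, minutes = 53.1263; 4 + 53.1263/60 = 4.885438
  E → positive
Point 2:
  Latitude: 89 + 12.986/60 = 89.216433
  hemisphere S, so the sign is −
  Lon: 57.782′ = 0.963033°; total 74.963033
  E ⇒ keep positive
Point 3:
  Lat: degrees = first 2 digits = 9, minutes = 51.4298; 9 + 51.4298/60 = 9.857163
  hemisphere S, so the sign is −
  λ: split at 3 digits → 179° and 42.506′; 179 + 42.506/60 = 179.708433
  W → negative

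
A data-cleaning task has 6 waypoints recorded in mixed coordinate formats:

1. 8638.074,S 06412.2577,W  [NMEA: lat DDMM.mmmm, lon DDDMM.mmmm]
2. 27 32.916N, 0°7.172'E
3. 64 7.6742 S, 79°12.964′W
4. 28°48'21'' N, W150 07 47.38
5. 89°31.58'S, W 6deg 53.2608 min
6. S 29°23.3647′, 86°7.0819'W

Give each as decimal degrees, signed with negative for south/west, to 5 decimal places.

Point 1:
  Latitude: degrees = first 2 digits = 86, minutes = 38.074; 86 + 38.074/60 = 86.634567
  S ⇒ negate
  λ: degrees = first 3 digits = 64, minutes = 12.2577; 64 + 12.2577/60 = 64.204295
  hemisphere W, so the sign is −
Point 2:
  Latitude: 27 + 32.916/60 = 27.548600
  N ⇒ keep positive
  λ: 0 + 7.172/60 = 0.119533
  E ⇒ keep positive
Point 3:
  Latitude: 64 + 7.6742/60 = 64.127903
  S → negative
  Longitude: 79 + 12.964/60 = 79.216067
  hemisphere W, so the sign is −
Point 4:
  Latitude: 48′ + 21″ = 48.35000′; 28 + 48.35000/60 = 28.805833
  N → positive
  λ: 150° + 7/60 + 47.38/3600 = 150 + 0.116667 + 0.013161 = 150.129828
  hemisphere W, so the sign is −
Point 5:
  Lat: 89 + 31.58/60 = 89.526333
  hemisphere S, so the sign is −
  λ: 6 + 53.2608/60 = 6.887680
  hemisphere W, so the sign is −
Point 6:
  Lat: 23.3647′ = 0.389412°; total 29.389412
  hemisphere S, so the sign is −
  λ: 86 + 7.0819/60 = 86.118032
  W → negative

1. -86.63457, -64.20430
2. 27.54860, 0.11953
3. -64.12790, -79.21607
4. 28.80583, -150.12983
5. -89.52633, -6.88768
6. -29.38941, -86.11803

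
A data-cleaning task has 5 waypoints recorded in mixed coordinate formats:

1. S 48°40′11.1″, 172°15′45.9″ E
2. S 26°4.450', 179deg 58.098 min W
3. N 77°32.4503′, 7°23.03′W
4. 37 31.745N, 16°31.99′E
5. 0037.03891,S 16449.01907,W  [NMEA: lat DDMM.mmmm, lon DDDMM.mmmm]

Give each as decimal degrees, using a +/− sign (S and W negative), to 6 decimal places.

1. -48.669750, 172.262750
2. -26.074167, -179.968300
3. 77.540838, -7.383833
4. 37.529083, 16.533167
5. -0.617315, -164.816985

Point 1:
  Latitude: 48 + 40/60 + 11.1/3600 = 48.6697500
  S → negative
  λ: 15′ + 45.9″ = 15.76500′; 172 + 15.76500/60 = 172.2627500
  E → positive
Point 2:
  φ: 4.45′ = 0.074167°; total 26.0741667
  S → negative
  Longitude: 58.098′ = 0.968300°; total 179.9683000
  W → negative
Point 3:
  Lat: 77 + 32.4503/60 = 77.5408383
  N ⇒ keep positive
  Lon: 23.03′ = 0.383833°; total 7.3838333
  W ⇒ negate
Point 4:
  φ: 31.745′ = 0.529083°; total 37.5290833
  N ⇒ keep positive
  λ: 16 + 31.99/60 = 16.5331667
  E ⇒ keep positive
Point 5:
  Latitude: split at 2 digits → 00° and 37.03891′; 0 + 37.03891/60 = 0.6173152
  S → negative
  Longitude: split at 3 digits → 164° and 49.01907′; 164 + 49.01907/60 = 164.8169845
  hemisphere W, so the sign is −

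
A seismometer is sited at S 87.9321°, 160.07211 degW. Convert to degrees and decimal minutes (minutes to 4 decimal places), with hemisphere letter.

φ: minutes = (87.932100 − 87) × 60 = 55.926000
Longitude: 160° + 0.072110 × 60 = 160° 4.326600′

87° 55.9260′ S, 160° 4.3266′ W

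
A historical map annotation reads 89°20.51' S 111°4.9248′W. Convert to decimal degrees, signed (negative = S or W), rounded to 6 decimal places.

Lat: 20.51′ = 0.341833°; total 89.3418333
S ⇒ negate
λ: 4.9248′ = 0.082080°; total 111.0820800
W ⇒ negate

-89.341833, -111.082080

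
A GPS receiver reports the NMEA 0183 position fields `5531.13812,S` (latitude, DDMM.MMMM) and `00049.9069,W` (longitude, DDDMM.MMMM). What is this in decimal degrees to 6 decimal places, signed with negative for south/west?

-55.518969, -0.831782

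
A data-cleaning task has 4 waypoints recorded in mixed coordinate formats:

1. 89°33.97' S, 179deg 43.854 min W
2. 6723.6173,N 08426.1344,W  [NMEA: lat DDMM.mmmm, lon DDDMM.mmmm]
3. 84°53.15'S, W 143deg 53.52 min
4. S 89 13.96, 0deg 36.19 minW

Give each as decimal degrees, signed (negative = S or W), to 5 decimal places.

Point 1:
  φ: 33.97′ = 0.566167°; total 89.566167
  hemisphere S, so the sign is −
  Lon: 179 + 43.854/60 = 179.730900
  W → negative
Point 2:
  Latitude: split at 2 digits → 67° and 23.6173′; 67 + 23.6173/60 = 67.393622
  N ⇒ keep positive
  λ: degrees = first 3 digits = 84, minutes = 26.1344; 84 + 26.1344/60 = 84.435573
  W ⇒ negate
Point 3:
  Lat: 84 + 53.15/60 = 84.885833
  S → negative
  λ: 143 + 53.52/60 = 143.892000
  hemisphere W, so the sign is −
Point 4:
  Latitude: 89 + 13.96/60 = 89.232667
  S → negative
  Lon: 36.19′ = 0.603167°; total 0.603167
  W ⇒ negate

1. -89.56617, -179.73090
2. 67.39362, -84.43557
3. -84.88583, -143.89200
4. -89.23267, -0.60317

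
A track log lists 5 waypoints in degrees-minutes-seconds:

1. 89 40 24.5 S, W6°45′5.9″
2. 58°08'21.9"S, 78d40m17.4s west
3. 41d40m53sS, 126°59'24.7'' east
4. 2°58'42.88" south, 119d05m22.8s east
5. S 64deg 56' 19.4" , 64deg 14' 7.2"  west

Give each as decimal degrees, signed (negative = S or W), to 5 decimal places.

1. -89.67347, -6.75164
2. -58.13942, -78.67150
3. -41.68139, 126.99019
4. -2.97858, 119.08967
5. -64.93872, -64.23533

Point 1:
  Latitude: 89° + 40/60 + 24.5/3600 = 89 + 0.666667 + 0.006806 = 89.673472
  hemisphere S, so the sign is −
  Longitude: 6° + 45/60 + 5.9/3600 = 6 + 0.750000 + 0.001639 = 6.751639
  W → negative
Point 2:
  φ: 58° + 8/60 + 21.9/3600 = 58 + 0.133333 + 0.006083 = 58.139417
  S ⇒ negate
  λ: 78° + 40/60 + 17.4/3600 = 78 + 0.666667 + 0.004833 = 78.671500
  W → negative
Point 3:
  Latitude: 41 + 40/60 + 53/3600 = 41.681389
  hemisphere S, so the sign is −
  Lon: 126° + 59/60 + 24.7/3600 = 126 + 0.983333 + 0.006861 = 126.990194
  E ⇒ keep positive
Point 4:
  Lat: 2 + 58/60 + 42.88/3600 = 2.978578
  hemisphere S, so the sign is −
  Longitude: 119 + 5/60 + 22.8/3600 = 119.089667
  E ⇒ keep positive
Point 5:
  Lat: 64° + 56/60 + 19.4/3600 = 64 + 0.933333 + 0.005389 = 64.938722
  S → negative
  λ: 14′ + 7.2″ = 14.12000′; 64 + 14.12000/60 = 64.235333
  W ⇒ negate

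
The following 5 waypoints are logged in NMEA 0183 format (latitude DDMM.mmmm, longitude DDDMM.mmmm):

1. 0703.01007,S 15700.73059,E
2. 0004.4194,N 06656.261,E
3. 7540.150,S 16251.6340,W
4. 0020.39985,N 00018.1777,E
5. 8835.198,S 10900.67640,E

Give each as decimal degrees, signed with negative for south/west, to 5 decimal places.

Point 1:
  φ: degrees = first 2 digits = 7, minutes = 3.01007; 7 + 3.01007/60 = 7.050168
  S → negative
  Longitude: degrees = first 3 digits = 157, minutes = 0.73059; 157 + 0.73059/60 = 157.012177
  E → positive
Point 2:
  Lat: split at 2 digits → 00° and 4.4194′; 0 + 4.4194/60 = 0.073657
  N ⇒ keep positive
  Longitude: degrees = first 3 digits = 66, minutes = 56.261; 66 + 56.261/60 = 66.937683
  E ⇒ keep positive
Point 3:
  Lat: degrees = first 2 digits = 75, minutes = 40.15; 75 + 40.15/60 = 75.669167
  S ⇒ negate
  Lon: degrees = first 3 digits = 162, minutes = 51.634; 162 + 51.634/60 = 162.860567
  hemisphere W, so the sign is −
Point 4:
  Latitude: split at 2 digits → 00° and 20.39985′; 0 + 20.39985/60 = 0.339998
  N ⇒ keep positive
  λ: degrees = first 3 digits = 0, minutes = 18.1777; 0 + 18.1777/60 = 0.302962
  E ⇒ keep positive
Point 5:
  φ: split at 2 digits → 88° and 35.198′; 88 + 35.198/60 = 88.586633
  S ⇒ negate
  λ: degrees = first 3 digits = 109, minutes = 0.6764; 109 + 0.6764/60 = 109.011273
  E → positive

1. -7.05017, 157.01218
2. 0.07366, 66.93768
3. -75.66917, -162.86057
4. 0.34000, 0.30296
5. -88.58663, 109.01127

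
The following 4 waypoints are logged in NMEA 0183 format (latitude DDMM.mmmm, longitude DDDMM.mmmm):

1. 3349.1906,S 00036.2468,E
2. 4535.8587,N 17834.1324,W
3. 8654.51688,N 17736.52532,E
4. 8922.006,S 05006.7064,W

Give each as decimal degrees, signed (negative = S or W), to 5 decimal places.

Point 1:
  φ: degrees = first 2 digits = 33, minutes = 49.1906; 33 + 49.1906/60 = 33.819843
  S ⇒ negate
  Longitude: split at 3 digits → 000° and 36.2468′; 0 + 36.2468/60 = 0.604113
  E → positive
Point 2:
  Lat: degrees = first 2 digits = 45, minutes = 35.8587; 45 + 35.8587/60 = 45.597645
  N → positive
  Longitude: split at 3 digits → 178° and 34.1324′; 178 + 34.1324/60 = 178.568873
  hemisphere W, so the sign is −
Point 3:
  Latitude: degrees = first 2 digits = 86, minutes = 54.51688; 86 + 54.51688/60 = 86.908615
  N ⇒ keep positive
  Lon: degrees = first 3 digits = 177, minutes = 36.52532; 177 + 36.52532/60 = 177.608755
  E → positive
Point 4:
  φ: degrees = first 2 digits = 89, minutes = 22.006; 89 + 22.006/60 = 89.366767
  hemisphere S, so the sign is −
  λ: degrees = first 3 digits = 50, minutes = 6.7064; 50 + 6.7064/60 = 50.111773
  W ⇒ negate

1. -33.81984, 0.60411
2. 45.59765, -178.56887
3. 86.90861, 177.60876
4. -89.36677, -50.11177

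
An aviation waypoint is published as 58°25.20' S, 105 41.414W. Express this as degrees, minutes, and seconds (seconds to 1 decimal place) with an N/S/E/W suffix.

58°25′12.0″ S, 105°41′24.8″ W

φ: 25.20000′ → 25′ and 0.20000 × 60 = 12.000″
Longitude: 41.41400′ → 41′ and 0.41400 × 60 = 24.840″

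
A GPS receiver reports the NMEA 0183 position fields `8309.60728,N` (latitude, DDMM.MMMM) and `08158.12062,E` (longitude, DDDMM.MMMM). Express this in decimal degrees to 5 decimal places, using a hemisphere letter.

Latitude: degrees = first 2 digits = 83, minutes = 9.60728; 83 + 9.60728/60 = 83.160121
Lon: degrees = first 3 digits = 81, minutes = 58.12062; 81 + 58.12062/60 = 81.968677

83.16012° N, 81.96868° E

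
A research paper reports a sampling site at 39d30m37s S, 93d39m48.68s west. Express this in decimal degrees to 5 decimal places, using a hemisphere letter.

39.51028° S, 93.66352° W

Latitude: 39 + 30/60 + 37/3600 = 39.510278
Longitude: 93° + 39/60 + 48.68/3600 = 93 + 0.650000 + 0.013522 = 93.663522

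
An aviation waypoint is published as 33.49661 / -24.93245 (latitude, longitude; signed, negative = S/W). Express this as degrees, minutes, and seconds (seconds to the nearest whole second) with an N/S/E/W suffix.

Lat: whole degrees 33; 29.79660′ → 29′ and 47.80″
Longitude is negative → W; |value| = 24.932450
λ: whole degrees 24; 55.94700′ → 55′ and 56.82″

33°29′48″ N, 24°55′57″ W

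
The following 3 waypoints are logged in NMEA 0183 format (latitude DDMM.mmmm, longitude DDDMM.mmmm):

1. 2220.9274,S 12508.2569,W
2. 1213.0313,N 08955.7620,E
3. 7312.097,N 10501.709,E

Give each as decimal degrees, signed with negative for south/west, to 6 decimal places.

1. -22.348790, -125.137615
2. 12.217188, 89.929367
3. 73.201617, 105.028483

Point 1:
  Lat: degrees = first 2 digits = 22, minutes = 20.9274; 22 + 20.9274/60 = 22.3487900
  hemisphere S, so the sign is −
  Lon: degrees = first 3 digits = 125, minutes = 8.2569; 125 + 8.2569/60 = 125.1376150
  hemisphere W, so the sign is −
Point 2:
  Lat: split at 2 digits → 12° and 13.0313′; 12 + 13.0313/60 = 12.2171883
  N ⇒ keep positive
  Lon: degrees = first 3 digits = 89, minutes = 55.762; 89 + 55.762/60 = 89.9293667
  E ⇒ keep positive
Point 3:
  φ: degrees = first 2 digits = 73, minutes = 12.097; 73 + 12.097/60 = 73.2016167
  N ⇒ keep positive
  λ: split at 3 digits → 105° and 1.709′; 105 + 1.709/60 = 105.0284833
  E → positive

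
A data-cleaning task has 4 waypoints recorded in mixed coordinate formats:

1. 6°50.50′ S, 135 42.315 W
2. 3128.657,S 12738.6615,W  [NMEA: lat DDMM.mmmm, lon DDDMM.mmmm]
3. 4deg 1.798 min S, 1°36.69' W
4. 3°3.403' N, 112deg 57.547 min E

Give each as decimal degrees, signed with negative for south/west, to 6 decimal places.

Point 1:
  Latitude: 6 + 50.5/60 = 6.8416667
  hemisphere S, so the sign is −
  λ: 42.315′ = 0.705250°; total 135.7052500
  hemisphere W, so the sign is −
Point 2:
  Lat: degrees = first 2 digits = 31, minutes = 28.657; 31 + 28.657/60 = 31.4776167
  hemisphere S, so the sign is −
  Lon: degrees = first 3 digits = 127, minutes = 38.6615; 127 + 38.6615/60 = 127.6443583
  W ⇒ negate
Point 3:
  Lat: 1.798′ = 0.029967°; total 4.0299667
  S → negative
  λ: 1 + 36.69/60 = 1.6115000
  W → negative
Point 4:
  Lat: 3 + 3.403/60 = 3.0567167
  N ⇒ keep positive
  Longitude: 57.547′ = 0.959117°; total 112.9591167
  E ⇒ keep positive

1. -6.841667, -135.705250
2. -31.477617, -127.644358
3. -4.029967, -1.611500
4. 3.056717, 112.959117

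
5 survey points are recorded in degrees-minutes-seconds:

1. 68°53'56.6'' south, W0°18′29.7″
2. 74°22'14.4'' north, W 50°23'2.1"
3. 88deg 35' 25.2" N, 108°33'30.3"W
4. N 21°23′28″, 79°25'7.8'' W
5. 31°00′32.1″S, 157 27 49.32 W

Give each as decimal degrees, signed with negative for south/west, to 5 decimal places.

1. -68.89906, -0.30825
2. 74.37067, -50.38392
3. 88.59033, -108.55842
4. 21.39111, -79.41883
5. -31.00892, -157.46370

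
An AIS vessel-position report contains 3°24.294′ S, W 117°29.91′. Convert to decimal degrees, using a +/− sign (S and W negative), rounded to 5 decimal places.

Lat: 24.294′ = 0.404900°; total 3.404900
hemisphere S, so the sign is −
λ: 29.91′ = 0.498500°; total 117.498500
W → negative

-3.40490, -117.49850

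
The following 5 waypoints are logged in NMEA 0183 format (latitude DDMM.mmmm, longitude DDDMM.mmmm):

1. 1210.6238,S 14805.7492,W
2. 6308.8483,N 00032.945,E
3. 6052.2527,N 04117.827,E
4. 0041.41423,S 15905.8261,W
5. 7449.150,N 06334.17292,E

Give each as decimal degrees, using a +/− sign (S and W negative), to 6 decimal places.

1. -12.177063, -148.095820
2. 63.147472, 0.549083
3. 60.870878, 41.297117
4. -0.690237, -159.097102
5. 74.819167, 63.569549

Point 1:
  φ: split at 2 digits → 12° and 10.6238′; 12 + 10.6238/60 = 12.1770633
  S ⇒ negate
  Lon: degrees = first 3 digits = 148, minutes = 5.7492; 148 + 5.7492/60 = 148.0958200
  W → negative
Point 2:
  φ: degrees = first 2 digits = 63, minutes = 8.8483; 63 + 8.8483/60 = 63.1474717
  N ⇒ keep positive
  λ: split at 3 digits → 000° and 32.945′; 0 + 32.945/60 = 0.5490833
  E → positive
Point 3:
  Lat: split at 2 digits → 60° and 52.2527′; 60 + 52.2527/60 = 60.8708783
  N → positive
  λ: split at 3 digits → 041° and 17.827′; 41 + 17.827/60 = 41.2971167
  E → positive
Point 4:
  Lat: split at 2 digits → 00° and 41.41423′; 0 + 41.41423/60 = 0.6902372
  S → negative
  Lon: split at 3 digits → 159° and 5.8261′; 159 + 5.8261/60 = 159.0971017
  W → negative
Point 5:
  φ: split at 2 digits → 74° and 49.15′; 74 + 49.15/60 = 74.8191667
  N ⇒ keep positive
  λ: degrees = first 3 digits = 63, minutes = 34.17292; 63 + 34.17292/60 = 63.5695487
  E → positive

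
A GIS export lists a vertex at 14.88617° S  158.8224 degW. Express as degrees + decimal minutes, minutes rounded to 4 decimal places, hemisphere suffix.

Lat: fractional part 0.886170 → 53.170200 minutes
λ: 158° + 0.822400 × 60 = 158° 49.344000′

14° 53.1702′ S, 158° 49.3440′ W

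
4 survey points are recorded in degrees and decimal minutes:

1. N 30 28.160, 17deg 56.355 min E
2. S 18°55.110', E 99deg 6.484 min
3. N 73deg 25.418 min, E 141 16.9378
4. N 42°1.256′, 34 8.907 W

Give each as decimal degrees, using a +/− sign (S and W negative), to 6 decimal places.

1. 30.469333, 17.939250
2. -18.918500, 99.108067
3. 73.423633, 141.282297
4. 42.020933, -34.148450

Point 1:
  φ: 30 + 28.16/60 = 30.4693333
  N ⇒ keep positive
  λ: 17 + 56.355/60 = 17.9392500
  E ⇒ keep positive
Point 2:
  Latitude: 18 + 55.11/60 = 18.9185000
  S → negative
  Longitude: 99 + 6.484/60 = 99.1080667
  E → positive
Point 3:
  Lat: 73 + 25.418/60 = 73.4236333
  N ⇒ keep positive
  λ: 16.9378′ = 0.282297°; total 141.2822967
  E ⇒ keep positive
Point 4:
  Latitude: 1.256′ = 0.020933°; total 42.0209333
  N ⇒ keep positive
  λ: 8.907′ = 0.148450°; total 34.1484500
  hemisphere W, so the sign is −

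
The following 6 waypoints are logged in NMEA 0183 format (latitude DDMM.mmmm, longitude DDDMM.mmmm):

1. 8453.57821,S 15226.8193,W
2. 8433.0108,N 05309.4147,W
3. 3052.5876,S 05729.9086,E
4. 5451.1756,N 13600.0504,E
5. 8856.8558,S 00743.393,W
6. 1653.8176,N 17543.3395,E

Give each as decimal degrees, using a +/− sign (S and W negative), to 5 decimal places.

1. -84.89297, -152.44699
2. 84.55018, -53.15691
3. -30.87646, 57.49848
4. 54.85293, 136.00084
5. -88.94760, -7.72322
6. 16.89696, 175.72233

Point 1:
  Latitude: degrees = first 2 digits = 84, minutes = 53.57821; 84 + 53.57821/60 = 84.892970
  S → negative
  Longitude: split at 3 digits → 152° and 26.8193′; 152 + 26.8193/60 = 152.446988
  W ⇒ negate
Point 2:
  Latitude: split at 2 digits → 84° and 33.0108′; 84 + 33.0108/60 = 84.550180
  N ⇒ keep positive
  Longitude: degrees = first 3 digits = 53, minutes = 9.4147; 53 + 9.4147/60 = 53.156912
  W → negative
Point 3:
  φ: degrees = first 2 digits = 30, minutes = 52.5876; 30 + 52.5876/60 = 30.876460
  S → negative
  Lon: degrees = first 3 digits = 57, minutes = 29.9086; 57 + 29.9086/60 = 57.498477
  E ⇒ keep positive
Point 4:
  Lat: degrees = first 2 digits = 54, minutes = 51.1756; 54 + 51.1756/60 = 54.852927
  N ⇒ keep positive
  Lon: degrees = first 3 digits = 136, minutes = 0.0504; 136 + 0.0504/60 = 136.000840
  E ⇒ keep positive
Point 5:
  Latitude: split at 2 digits → 88° and 56.8558′; 88 + 56.8558/60 = 88.947597
  hemisphere S, so the sign is −
  Longitude: degrees = first 3 digits = 7, minutes = 43.393; 7 + 43.393/60 = 7.723217
  W ⇒ negate
Point 6:
  Latitude: degrees = first 2 digits = 16, minutes = 53.8176; 16 + 53.8176/60 = 16.896960
  N → positive
  Longitude: split at 3 digits → 175° and 43.3395′; 175 + 43.3395/60 = 175.722325
  E ⇒ keep positive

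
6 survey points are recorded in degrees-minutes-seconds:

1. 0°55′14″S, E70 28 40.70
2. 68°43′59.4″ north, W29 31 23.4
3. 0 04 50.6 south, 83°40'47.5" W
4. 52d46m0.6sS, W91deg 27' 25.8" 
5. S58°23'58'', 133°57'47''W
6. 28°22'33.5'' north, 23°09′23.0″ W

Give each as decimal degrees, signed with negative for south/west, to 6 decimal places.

1. -0.920556, 70.477972
2. 68.733167, -29.523167
3. -0.080722, -83.679861
4. -52.766833, -91.457167
5. -58.399444, -133.963056
6. 28.375972, -23.156389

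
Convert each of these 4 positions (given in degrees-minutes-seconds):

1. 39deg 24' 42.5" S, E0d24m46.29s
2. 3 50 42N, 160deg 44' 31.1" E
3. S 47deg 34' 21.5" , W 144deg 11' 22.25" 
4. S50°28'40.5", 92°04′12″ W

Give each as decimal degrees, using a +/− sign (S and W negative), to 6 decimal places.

1. -39.411806, 0.412858
2. 3.845000, 160.741972
3. -47.572639, -144.189514
4. -50.477917, -92.070000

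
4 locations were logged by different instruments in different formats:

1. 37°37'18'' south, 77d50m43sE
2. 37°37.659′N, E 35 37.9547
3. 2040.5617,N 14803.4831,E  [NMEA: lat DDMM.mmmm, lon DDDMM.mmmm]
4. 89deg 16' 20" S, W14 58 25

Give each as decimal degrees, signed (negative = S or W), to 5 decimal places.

1. -37.62167, 77.84528
2. 37.62765, 35.63258
3. 20.67603, 148.05805
4. -89.27222, -14.97361

Point 1:
  φ: 37′ + 18″ = 37.30000′; 37 + 37.30000/60 = 37.621667
  S ⇒ negate
  Longitude: 77° + 50/60 + 43/3600 = 77 + 0.833333 + 0.011944 = 77.845278
  E → positive
Point 2:
  Lat: 37.659′ = 0.627650°; total 37.627650
  N ⇒ keep positive
  λ: 35 + 37.9547/60 = 35.632578
  E ⇒ keep positive
Point 3:
  Latitude: degrees = first 2 digits = 20, minutes = 40.5617; 20 + 40.5617/60 = 20.676028
  N → positive
  λ: degrees = first 3 digits = 148, minutes = 3.4831; 148 + 3.4831/60 = 148.058052
  E → positive
Point 4:
  Lat: 16′ + 20″ = 16.33333′; 89 + 16.33333/60 = 89.272222
  S ⇒ negate
  Longitude: 14 + 58/60 + 25/3600 = 14.973611
  W ⇒ negate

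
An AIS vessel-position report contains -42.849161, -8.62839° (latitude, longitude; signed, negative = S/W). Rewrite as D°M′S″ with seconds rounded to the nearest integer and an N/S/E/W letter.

Latitude is negative → S; |value| = 42.849161
Lat: 0.849161° → 50.94966′; 0.94966 × 60 = 56.98″
Longitude is negative → W; |value| = 8.628390
Lon: 0.628390 × 60 = 37.70340′ → 37′, remainder × 60 = 42.20″

42°50′57″ S, 8°37′42″ W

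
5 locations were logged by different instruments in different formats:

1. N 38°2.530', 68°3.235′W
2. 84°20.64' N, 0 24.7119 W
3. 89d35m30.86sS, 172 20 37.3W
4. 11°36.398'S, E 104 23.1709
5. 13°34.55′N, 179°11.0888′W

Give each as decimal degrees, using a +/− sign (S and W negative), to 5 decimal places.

1. 38.04217, -68.05392
2. 84.34400, -0.41187
3. -89.59191, -172.34369
4. -11.60663, 104.38618
5. 13.57583, -179.18481

Point 1:
  Latitude: 38 + 2.53/60 = 38.042167
  N ⇒ keep positive
  Lon: 68 + 3.235/60 = 68.053917
  W ⇒ negate
Point 2:
  Lat: 20.64′ = 0.344000°; total 84.344000
  N ⇒ keep positive
  Longitude: 24.7119′ = 0.411865°; total 0.411865
  W ⇒ negate
Point 3:
  φ: 89° + 35/60 + 30.86/3600 = 89 + 0.583333 + 0.008572 = 89.591906
  S → negative
  Lon: 172° + 20/60 + 37.3/3600 = 172 + 0.333333 + 0.010361 = 172.343694
  W ⇒ negate
Point 4:
  Lat: 36.398′ = 0.606633°; total 11.606633
  hemisphere S, so the sign is −
  Longitude: 23.1709′ = 0.386182°; total 104.386182
  E → positive
Point 5:
  Lat: 34.55′ = 0.575833°; total 13.575833
  N ⇒ keep positive
  λ: 179 + 11.0888/60 = 179.184813
  W → negative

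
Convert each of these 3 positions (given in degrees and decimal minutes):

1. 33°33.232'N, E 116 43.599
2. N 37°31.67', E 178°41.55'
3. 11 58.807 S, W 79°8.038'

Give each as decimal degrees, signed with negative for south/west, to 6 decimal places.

Point 1:
  Lat: 33 + 33.232/60 = 33.5538667
  N → positive
  Lon: 116 + 43.599/60 = 116.7266500
  E → positive
Point 2:
  φ: 31.67′ = 0.527833°; total 37.5278333
  N → positive
  Longitude: 41.55′ = 0.692500°; total 178.6925000
  E → positive
Point 3:
  Latitude: 58.807′ = 0.980117°; total 11.9801167
  hemisphere S, so the sign is −
  Longitude: 8.038′ = 0.133967°; total 79.1339667
  W → negative

1. 33.553867, 116.726650
2. 37.527833, 178.692500
3. -11.980117, -79.133967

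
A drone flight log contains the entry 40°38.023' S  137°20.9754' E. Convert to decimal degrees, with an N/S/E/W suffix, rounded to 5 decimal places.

40.63372° S, 137.34959° E

φ: 40 + 38.023/60 = 40.633717
Longitude: 20.9754′ = 0.349590°; total 137.349590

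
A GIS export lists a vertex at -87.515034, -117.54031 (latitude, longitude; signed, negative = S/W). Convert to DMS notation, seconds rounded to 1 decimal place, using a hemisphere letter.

87°30′54.1″ S, 117°32′25.1″ W

Latitude is negative → S; |value| = 87.515034
Latitude: 0.515034 × 60 = 30.90204′ → 30′, remainder × 60 = 54.122″
Longitude is negative → W; |value| = 117.540310
Lon: 0.540310° → 32.41860′; 0.41860 × 60 = 25.116″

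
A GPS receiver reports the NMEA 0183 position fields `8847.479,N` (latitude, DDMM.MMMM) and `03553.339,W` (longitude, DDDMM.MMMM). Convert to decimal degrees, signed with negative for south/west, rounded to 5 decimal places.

Lat: degrees = first 2 digits = 88, minutes = 47.479; 88 + 47.479/60 = 88.791317
N ⇒ keep positive
Longitude: split at 3 digits → 035° and 53.339′; 35 + 53.339/60 = 35.888983
W → negative

88.79132, -35.88898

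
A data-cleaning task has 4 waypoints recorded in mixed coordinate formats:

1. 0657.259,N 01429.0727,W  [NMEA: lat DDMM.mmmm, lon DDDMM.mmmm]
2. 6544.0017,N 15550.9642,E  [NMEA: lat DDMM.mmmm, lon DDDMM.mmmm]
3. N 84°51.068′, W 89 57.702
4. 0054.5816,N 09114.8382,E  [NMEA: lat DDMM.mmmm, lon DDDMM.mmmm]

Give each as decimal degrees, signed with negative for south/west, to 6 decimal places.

1. 6.954317, -14.484545
2. 65.733362, 155.849403
3. 84.851133, -89.961700
4. 0.909693, 91.247303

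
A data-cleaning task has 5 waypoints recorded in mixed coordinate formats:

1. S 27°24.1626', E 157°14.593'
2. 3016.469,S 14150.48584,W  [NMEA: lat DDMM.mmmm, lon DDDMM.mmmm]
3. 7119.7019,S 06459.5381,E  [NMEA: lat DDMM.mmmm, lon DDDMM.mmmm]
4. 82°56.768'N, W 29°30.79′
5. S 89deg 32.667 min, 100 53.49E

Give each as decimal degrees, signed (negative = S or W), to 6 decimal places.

1. -27.402710, 157.243217
2. -30.274483, -141.841431
3. -71.328365, 64.992302
4. 82.946133, -29.513167
5. -89.544450, 100.891500

Point 1:
  Latitude: 24.1626′ = 0.402710°; total 27.4027100
  hemisphere S, so the sign is −
  Lon: 14.593′ = 0.243217°; total 157.2432167
  E ⇒ keep positive
Point 2:
  φ: split at 2 digits → 30° and 16.469′; 30 + 16.469/60 = 30.2744833
  S → negative
  Longitude: degrees = first 3 digits = 141, minutes = 50.48584; 141 + 50.48584/60 = 141.8414307
  W ⇒ negate
Point 3:
  φ: degrees = first 2 digits = 71, minutes = 19.7019; 71 + 19.7019/60 = 71.3283650
  S → negative
  λ: degrees = first 3 digits = 64, minutes = 59.5381; 64 + 59.5381/60 = 64.9923017
  E ⇒ keep positive
Point 4:
  Lat: 56.768′ = 0.946133°; total 82.9461333
  N → positive
  Lon: 30.79′ = 0.513167°; total 29.5131667
  W ⇒ negate
Point 5:
  Latitude: 89 + 32.667/60 = 89.5444500
  S ⇒ negate
  Lon: 100 + 53.49/60 = 100.8915000
  E → positive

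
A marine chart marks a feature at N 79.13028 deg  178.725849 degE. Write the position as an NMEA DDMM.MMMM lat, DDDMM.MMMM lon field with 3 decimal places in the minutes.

Lat: 79° + 0.130280 × 60 = 79° 7.81680′
λ: minutes = (178.725849 − 178) × 60 = 43.55094

7907.817,N / 17843.551,E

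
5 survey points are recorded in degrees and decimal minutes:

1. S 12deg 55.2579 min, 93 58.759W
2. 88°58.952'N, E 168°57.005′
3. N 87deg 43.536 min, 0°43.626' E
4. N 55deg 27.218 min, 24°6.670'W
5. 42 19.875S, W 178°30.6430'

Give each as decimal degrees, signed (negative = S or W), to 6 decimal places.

Point 1:
  Latitude: 55.2579′ = 0.920965°; total 12.9209650
  hemisphere S, so the sign is −
  Longitude: 93 + 58.759/60 = 93.9793167
  W → negative
Point 2:
  Lat: 88 + 58.952/60 = 88.9825333
  N → positive
  λ: 57.005′ = 0.950083°; total 168.9500833
  E ⇒ keep positive
Point 3:
  φ: 43.536′ = 0.725600°; total 87.7256000
  N → positive
  λ: 43.626′ = 0.727100°; total 0.7271000
  E ⇒ keep positive
Point 4:
  φ: 55 + 27.218/60 = 55.4536333
  N ⇒ keep positive
  Lon: 6.67′ = 0.111167°; total 24.1111667
  W → negative
Point 5:
  Lat: 42 + 19.875/60 = 42.3312500
  S → negative
  Lon: 178 + 30.643/60 = 178.5107167
  W ⇒ negate

1. -12.920965, -93.979317
2. 88.982533, 168.950083
3. 87.725600, 0.727100
4. 55.453633, -24.111167
5. -42.331250, -178.510717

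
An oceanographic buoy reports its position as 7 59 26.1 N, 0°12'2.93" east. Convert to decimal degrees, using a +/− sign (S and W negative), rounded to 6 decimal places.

Latitude: 7 + 59/60 + 26.1/3600 = 7.9905833
N → positive
Longitude: 12′ + 2.93″ = 12.04883′; 0 + 12.04883/60 = 0.2008139
E → positive

7.990583, 0.200814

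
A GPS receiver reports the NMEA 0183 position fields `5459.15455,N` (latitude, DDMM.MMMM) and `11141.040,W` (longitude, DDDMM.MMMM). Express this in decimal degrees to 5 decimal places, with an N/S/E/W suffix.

54.98591° N, 111.68400° W

φ: degrees = first 2 digits = 54, minutes = 59.15455; 54 + 59.15455/60 = 54.985909
Longitude: split at 3 digits → 111° and 41.04′; 111 + 41.04/60 = 111.684000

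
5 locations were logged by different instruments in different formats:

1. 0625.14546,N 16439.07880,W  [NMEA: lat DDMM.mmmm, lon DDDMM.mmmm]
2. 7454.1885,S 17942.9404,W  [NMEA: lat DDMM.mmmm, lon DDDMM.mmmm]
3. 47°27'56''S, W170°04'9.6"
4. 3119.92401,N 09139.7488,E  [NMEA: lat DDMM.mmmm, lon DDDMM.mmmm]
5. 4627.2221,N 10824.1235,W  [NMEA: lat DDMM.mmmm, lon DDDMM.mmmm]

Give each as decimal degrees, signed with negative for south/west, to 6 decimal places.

Point 1:
  Latitude: degrees = first 2 digits = 6, minutes = 25.14546; 6 + 25.14546/60 = 6.4190910
  N ⇒ keep positive
  Lon: degrees = first 3 digits = 164, minutes = 39.0788; 164 + 39.0788/60 = 164.6513133
  W ⇒ negate
Point 2:
  φ: degrees = first 2 digits = 74, minutes = 54.1885; 74 + 54.1885/60 = 74.9031417
  S → negative
  Lon: degrees = first 3 digits = 179, minutes = 42.9404; 179 + 42.9404/60 = 179.7156733
  hemisphere W, so the sign is −
Point 3:
  Latitude: 47° + 27/60 + 56/3600 = 47 + 0.450000 + 0.015556 = 47.4655556
  hemisphere S, so the sign is −
  λ: 170° + 4/60 + 9.6/3600 = 170 + 0.066667 + 0.002667 = 170.0693333
  hemisphere W, so the sign is −
Point 4:
  Lat: degrees = first 2 digits = 31, minutes = 19.92401; 31 + 19.92401/60 = 31.3320668
  N → positive
  λ: degrees = first 3 digits = 91, minutes = 39.7488; 91 + 39.7488/60 = 91.6624800
  E → positive
Point 5:
  Lat: split at 2 digits → 46° and 27.2221′; 46 + 27.2221/60 = 46.4537017
  N → positive
  Lon: split at 3 digits → 108° and 24.1235′; 108 + 24.1235/60 = 108.4020583
  hemisphere W, so the sign is −

1. 6.419091, -164.651313
2. -74.903142, -179.715673
3. -47.465556, -170.069333
4. 31.332067, 91.662480
5. 46.453702, -108.402058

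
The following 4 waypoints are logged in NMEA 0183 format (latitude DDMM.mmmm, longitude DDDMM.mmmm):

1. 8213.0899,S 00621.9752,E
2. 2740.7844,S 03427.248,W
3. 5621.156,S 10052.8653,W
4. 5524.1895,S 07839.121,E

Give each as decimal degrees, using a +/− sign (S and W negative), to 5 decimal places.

1. -82.21817, 6.36625
2. -27.67974, -34.45413
3. -56.35260, -100.88109
4. -55.40316, 78.65202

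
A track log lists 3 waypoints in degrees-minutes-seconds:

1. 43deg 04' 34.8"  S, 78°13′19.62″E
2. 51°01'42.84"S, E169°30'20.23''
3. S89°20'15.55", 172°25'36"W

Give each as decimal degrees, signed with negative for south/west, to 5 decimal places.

1. -43.07633, 78.22212
2. -51.02857, 169.50562
3. -89.33765, -172.42667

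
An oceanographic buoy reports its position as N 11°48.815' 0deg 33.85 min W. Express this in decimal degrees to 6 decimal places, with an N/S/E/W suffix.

11.813583° N, 0.564167° W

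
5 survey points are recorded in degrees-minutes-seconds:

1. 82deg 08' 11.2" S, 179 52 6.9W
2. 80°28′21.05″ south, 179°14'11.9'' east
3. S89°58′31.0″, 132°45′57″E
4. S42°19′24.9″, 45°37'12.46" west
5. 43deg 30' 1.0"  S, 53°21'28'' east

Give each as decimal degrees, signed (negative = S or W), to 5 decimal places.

1. -82.13644, -179.86858
2. -80.47251, 179.23664
3. -89.97528, 132.76583
4. -42.32358, -45.62013
5. -43.50028, 53.35778

Point 1:
  Latitude: 82° + 8/60 + 11.2/3600 = 82 + 0.133333 + 0.003111 = 82.136444
  S → negative
  λ: 179° + 52/60 + 6.9/3600 = 179 + 0.866667 + 0.001917 = 179.868583
  W ⇒ negate
Point 2:
  φ: 80 + 28/60 + 21.05/3600 = 80.472514
  hemisphere S, so the sign is −
  Lon: 14′ + 11.9″ = 14.19833′; 179 + 14.19833/60 = 179.236639
  E → positive
Point 3:
  Lat: 89° + 58/60 + 31/3600 = 89 + 0.966667 + 0.008611 = 89.975278
  S → negative
  Lon: 45′ + 57″ = 45.95000′; 132 + 45.95000/60 = 132.765833
  E → positive
Point 4:
  φ: 42° + 19/60 + 24.9/3600 = 42 + 0.316667 + 0.006917 = 42.323583
  hemisphere S, so the sign is −
  Longitude: 45° + 37/60 + 12.46/3600 = 45 + 0.616667 + 0.003461 = 45.620128
  hemisphere W, so the sign is −
Point 5:
  Lat: 43° + 30/60 + 1/3600 = 43 + 0.500000 + 0.000278 = 43.500278
  hemisphere S, so the sign is −
  λ: 53° + 21/60 + 28/3600 = 53 + 0.350000 + 0.007778 = 53.357778
  E ⇒ keep positive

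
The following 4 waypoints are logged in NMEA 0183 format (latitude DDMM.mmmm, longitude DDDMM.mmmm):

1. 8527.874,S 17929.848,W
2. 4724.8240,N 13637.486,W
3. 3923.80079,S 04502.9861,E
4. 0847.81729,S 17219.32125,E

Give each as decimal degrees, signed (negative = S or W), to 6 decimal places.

Point 1:
  Latitude: split at 2 digits → 85° and 27.874′; 85 + 27.874/60 = 85.4645667
  S → negative
  Lon: split at 3 digits → 179° and 29.848′; 179 + 29.848/60 = 179.4974667
  hemisphere W, so the sign is −
Point 2:
  φ: degrees = first 2 digits = 47, minutes = 24.824; 47 + 24.824/60 = 47.4137333
  N → positive
  λ: degrees = first 3 digits = 136, minutes = 37.486; 136 + 37.486/60 = 136.6247667
  W → negative
Point 3:
  φ: degrees = first 2 digits = 39, minutes = 23.80079; 39 + 23.80079/60 = 39.3966798
  S ⇒ negate
  λ: split at 3 digits → 045° and 2.9861′; 45 + 2.9861/60 = 45.0497683
  E → positive
Point 4:
  Lat: split at 2 digits → 08° and 47.81729′; 8 + 47.81729/60 = 8.7969548
  S ⇒ negate
  Lon: degrees = first 3 digits = 172, minutes = 19.32125; 172 + 19.32125/60 = 172.3220208
  E ⇒ keep positive

1. -85.464567, -179.497467
2. 47.413733, -136.624767
3. -39.396680, 45.049768
4. -8.796955, 172.322021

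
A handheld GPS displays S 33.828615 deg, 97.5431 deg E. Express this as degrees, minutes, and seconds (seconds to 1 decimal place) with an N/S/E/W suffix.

Latitude: 0.828615 × 60 = 49.71690′ → 49′, remainder × 60 = 43.014″
Lon: 0.543100° → 32.58600′; 0.58600 × 60 = 35.160″

33°49′43.0″ S, 97°32′35.2″ E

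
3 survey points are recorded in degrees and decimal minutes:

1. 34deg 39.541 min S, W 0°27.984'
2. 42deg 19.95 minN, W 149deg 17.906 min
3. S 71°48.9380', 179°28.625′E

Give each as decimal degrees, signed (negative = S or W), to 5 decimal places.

Point 1:
  Latitude: 39.541′ = 0.659017°; total 34.659017
  S → negative
  λ: 27.984′ = 0.466400°; total 0.466400
  W ⇒ negate
Point 2:
  Latitude: 42 + 19.95/60 = 42.332500
  N ⇒ keep positive
  Longitude: 149 + 17.906/60 = 149.298433
  hemisphere W, so the sign is −
Point 3:
  Lat: 71 + 48.938/60 = 71.815633
  S ⇒ negate
  Longitude: 179 + 28.625/60 = 179.477083
  E → positive

1. -34.65902, -0.46640
2. 42.33250, -149.29843
3. -71.81563, 179.47708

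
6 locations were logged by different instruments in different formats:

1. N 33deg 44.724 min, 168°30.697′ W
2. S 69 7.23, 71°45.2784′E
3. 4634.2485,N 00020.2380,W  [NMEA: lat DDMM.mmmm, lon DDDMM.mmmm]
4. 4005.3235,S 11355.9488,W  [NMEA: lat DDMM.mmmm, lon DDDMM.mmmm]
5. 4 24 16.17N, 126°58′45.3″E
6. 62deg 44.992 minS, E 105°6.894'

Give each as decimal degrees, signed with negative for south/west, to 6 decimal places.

1. 33.745400, -168.511617
2. -69.120500, 71.754640
3. 46.570808, -0.337300
4. -40.088725, -113.932480
5. 4.404492, 126.979250
6. -62.749867, 105.114900

Point 1:
  φ: 33 + 44.724/60 = 33.7454000
  N ⇒ keep positive
  λ: 30.697′ = 0.511617°; total 168.5116167
  W → negative
Point 2:
  Lat: 7.23′ = 0.120500°; total 69.1205000
  S → negative
  Longitude: 71 + 45.2784/60 = 71.7546400
  E ⇒ keep positive
Point 3:
  φ: degrees = first 2 digits = 46, minutes = 34.2485; 46 + 34.2485/60 = 46.5708083
  N → positive
  λ: degrees = first 3 digits = 0, minutes = 20.238; 0 + 20.238/60 = 0.3373000
  hemisphere W, so the sign is −
Point 4:
  Latitude: split at 2 digits → 40° and 5.3235′; 40 + 5.3235/60 = 40.0887250
  hemisphere S, so the sign is −
  Longitude: degrees = first 3 digits = 113, minutes = 55.9488; 113 + 55.9488/60 = 113.9324800
  W ⇒ negate
Point 5:
  Latitude: 4 + 24/60 + 16.17/3600 = 4.4044917
  N → positive
  Longitude: 126 + 58/60 + 45.3/3600 = 126.9792500
  E → positive
Point 6:
  Latitude: 44.992′ = 0.749867°; total 62.7498667
  hemisphere S, so the sign is −
  Longitude: 105 + 6.894/60 = 105.1149000
  E → positive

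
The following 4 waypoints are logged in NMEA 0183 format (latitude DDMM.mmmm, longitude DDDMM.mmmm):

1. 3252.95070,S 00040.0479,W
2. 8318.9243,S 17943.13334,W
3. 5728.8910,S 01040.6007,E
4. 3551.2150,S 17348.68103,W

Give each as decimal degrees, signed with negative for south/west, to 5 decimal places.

1. -32.88251, -0.66747
2. -83.31541, -179.71889
3. -57.48152, 10.67668
4. -35.85358, -173.81135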